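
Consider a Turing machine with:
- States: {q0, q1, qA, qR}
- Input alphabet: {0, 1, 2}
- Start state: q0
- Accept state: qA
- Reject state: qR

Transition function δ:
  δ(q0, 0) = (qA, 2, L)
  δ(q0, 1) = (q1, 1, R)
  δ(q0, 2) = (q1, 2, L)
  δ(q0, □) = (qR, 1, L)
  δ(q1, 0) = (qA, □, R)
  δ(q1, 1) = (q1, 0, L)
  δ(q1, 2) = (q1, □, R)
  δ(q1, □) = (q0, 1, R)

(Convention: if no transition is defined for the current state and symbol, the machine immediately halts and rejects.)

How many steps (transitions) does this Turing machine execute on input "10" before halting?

Execution trace:
Initial: [q0]10
Step 1: δ(q0, 1) = (q1, 1, R) → 1[q1]0
Step 2: δ(q1, 0) = (qA, □, R) → 1□[qA]□

The machine reaches the accept state qA and halts.

The machine executed 2 steps before halting.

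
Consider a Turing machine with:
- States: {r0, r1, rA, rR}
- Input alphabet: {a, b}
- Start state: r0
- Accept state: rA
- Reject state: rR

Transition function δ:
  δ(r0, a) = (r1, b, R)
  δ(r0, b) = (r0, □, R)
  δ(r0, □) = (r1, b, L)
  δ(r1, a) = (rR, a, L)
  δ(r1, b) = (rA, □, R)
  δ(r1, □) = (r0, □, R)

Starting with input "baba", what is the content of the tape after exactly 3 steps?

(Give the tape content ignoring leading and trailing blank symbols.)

Execution trace:
Initial: [r0]baba
Step 1: δ(r0, b) = (r0, □, R) → □[r0]aba
Step 2: δ(r0, a) = (r1, b, R) → □b[r1]ba
Step 3: δ(r1, b) = (rA, □, R) → □b□[rA]a

The machine reaches the accept state rA and halts.

After 3 steps, the tape (ignoring leading/trailing blanks) is: b□a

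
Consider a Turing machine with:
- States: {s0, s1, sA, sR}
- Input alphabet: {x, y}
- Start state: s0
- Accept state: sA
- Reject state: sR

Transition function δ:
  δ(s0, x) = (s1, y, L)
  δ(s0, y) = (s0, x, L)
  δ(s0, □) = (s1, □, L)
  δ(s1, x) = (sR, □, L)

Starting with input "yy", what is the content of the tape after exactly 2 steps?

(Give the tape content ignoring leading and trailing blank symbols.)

Execution trace:
Initial: [s0]yy
Step 1: δ(s0, y) = (s0, x, L) → [s0]□xy
Step 2: δ(s0, □) = (s1, □, L) → [s1]□□xy

No transition is defined for δ(s1, □). By convention the machine halts and rejects.

After 2 steps, the tape (ignoring leading/trailing blanks) is: xy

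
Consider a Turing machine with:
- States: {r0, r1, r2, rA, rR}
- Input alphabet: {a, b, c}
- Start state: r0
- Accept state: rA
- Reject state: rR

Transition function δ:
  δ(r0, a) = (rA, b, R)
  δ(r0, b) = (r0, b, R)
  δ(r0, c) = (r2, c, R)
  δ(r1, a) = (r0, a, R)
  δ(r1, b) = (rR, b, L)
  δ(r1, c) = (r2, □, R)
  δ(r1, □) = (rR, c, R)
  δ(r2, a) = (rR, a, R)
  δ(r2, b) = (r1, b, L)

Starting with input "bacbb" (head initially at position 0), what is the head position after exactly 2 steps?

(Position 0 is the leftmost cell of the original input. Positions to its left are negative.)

Execution trace (head position shown):
Step 0: [r0]bacbb  (head at position 0)
Step 1: move right → b[r0]acbb  (head at position 1)
Step 2: move right → bb[rA]cbb  (head at position 2)

After 2 steps, the head is at position 2.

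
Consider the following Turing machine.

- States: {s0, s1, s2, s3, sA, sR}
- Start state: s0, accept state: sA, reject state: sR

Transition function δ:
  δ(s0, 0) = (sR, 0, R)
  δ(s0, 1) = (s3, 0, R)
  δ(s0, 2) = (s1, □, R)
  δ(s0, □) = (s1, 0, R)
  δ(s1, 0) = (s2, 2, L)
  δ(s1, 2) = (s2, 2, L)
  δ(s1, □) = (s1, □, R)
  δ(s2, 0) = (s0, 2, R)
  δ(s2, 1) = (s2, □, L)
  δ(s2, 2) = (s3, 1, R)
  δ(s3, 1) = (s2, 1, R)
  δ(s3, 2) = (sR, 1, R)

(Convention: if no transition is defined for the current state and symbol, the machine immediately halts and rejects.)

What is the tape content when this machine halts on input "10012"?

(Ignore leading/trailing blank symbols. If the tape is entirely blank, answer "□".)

Execution trace:
Initial: [s0]10012
Step 1: δ(s0, 1) = (s3, 0, R) → 0[s3]0012

No transition is defined for δ(s3, 0). By convention the machine halts and rejects.

Final tape (ignoring leading/trailing blanks): 00012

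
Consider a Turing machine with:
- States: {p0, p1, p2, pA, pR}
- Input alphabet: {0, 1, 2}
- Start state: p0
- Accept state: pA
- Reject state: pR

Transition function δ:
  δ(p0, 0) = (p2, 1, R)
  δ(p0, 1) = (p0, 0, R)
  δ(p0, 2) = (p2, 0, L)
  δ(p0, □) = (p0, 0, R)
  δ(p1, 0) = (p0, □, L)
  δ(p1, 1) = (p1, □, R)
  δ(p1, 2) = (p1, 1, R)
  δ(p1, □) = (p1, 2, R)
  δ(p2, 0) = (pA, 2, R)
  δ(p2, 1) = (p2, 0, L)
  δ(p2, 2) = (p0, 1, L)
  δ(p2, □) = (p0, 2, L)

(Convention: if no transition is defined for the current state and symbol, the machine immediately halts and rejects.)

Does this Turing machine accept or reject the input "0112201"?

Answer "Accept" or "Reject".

Execution trace:
Initial: [p0]0112201
Step 1: δ(p0, 0) = (p2, 1, R) → 1[p2]112201
Step 2: δ(p2, 1) = (p2, 0, L) → [p2]1012201
Step 3: δ(p2, 1) = (p2, 0, L) → [p2]□0012201
Step 4: δ(p2, □) = (p0, 2, L) → [p0]□20012201
Step 5: δ(p0, □) = (p0, 0, R) → 0[p0]20012201
Step 6: δ(p0, 2) = (p2, 0, L) → [p2]000012201
Step 7: δ(p2, 0) = (pA, 2, R) → 2[pA]00012201

The machine reaches the accept state pA and halts.

Answer: Accept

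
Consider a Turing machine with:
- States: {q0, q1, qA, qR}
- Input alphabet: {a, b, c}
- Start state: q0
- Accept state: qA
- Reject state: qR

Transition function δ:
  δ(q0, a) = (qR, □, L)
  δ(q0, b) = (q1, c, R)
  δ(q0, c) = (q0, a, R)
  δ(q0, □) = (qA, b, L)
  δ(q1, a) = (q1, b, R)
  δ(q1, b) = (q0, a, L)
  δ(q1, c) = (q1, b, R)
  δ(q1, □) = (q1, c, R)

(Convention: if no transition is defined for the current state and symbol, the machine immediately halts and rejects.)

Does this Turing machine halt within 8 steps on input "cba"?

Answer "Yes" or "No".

Execution trace:
Initial: [q0]cba
Step 1: δ(q0, c) = (q0, a, R) → a[q0]ba
Step 2: δ(q0, b) = (q1, c, R) → ac[q1]a
Step 3: δ(q1, a) = (q1, b, R) → acb[q1]□
Step 4: δ(q1, □) = (q1, c, R) → acbc[q1]□
Step 5: δ(q1, □) = (q1, c, R) → acbcc[q1]□
Step 6: δ(q1, □) = (q1, c, R) → acbccc[q1]□
Step 7: δ(q1, □) = (q1, c, R) → acbcccc[q1]□
Step 8: δ(q1, □) = (q1, c, R) → acbccccc[q1]□

The machine has not reached a halting state after 8 steps.
The machine did not halt within the 8-step bound.

Answer: No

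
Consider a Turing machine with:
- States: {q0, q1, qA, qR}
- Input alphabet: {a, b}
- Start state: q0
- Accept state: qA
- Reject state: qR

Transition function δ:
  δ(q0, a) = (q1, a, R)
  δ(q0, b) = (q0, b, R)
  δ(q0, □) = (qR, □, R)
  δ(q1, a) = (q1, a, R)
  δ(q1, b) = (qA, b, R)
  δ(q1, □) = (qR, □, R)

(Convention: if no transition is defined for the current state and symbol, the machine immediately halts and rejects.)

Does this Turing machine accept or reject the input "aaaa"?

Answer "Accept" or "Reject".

Execution trace:
Initial: [q0]aaaa
Step 1: δ(q0, a) = (q1, a, R) → a[q1]aaa
Step 2: δ(q1, a) = (q1, a, R) → aa[q1]aa
Step 3: δ(q1, a) = (q1, a, R) → aaa[q1]a
Step 4: δ(q1, a) = (q1, a, R) → aaaa[q1]□
Step 5: δ(q1, □) = (qR, □, R) → aaaa□[qR]□

The machine reaches the reject state qR and halts.

Answer: Reject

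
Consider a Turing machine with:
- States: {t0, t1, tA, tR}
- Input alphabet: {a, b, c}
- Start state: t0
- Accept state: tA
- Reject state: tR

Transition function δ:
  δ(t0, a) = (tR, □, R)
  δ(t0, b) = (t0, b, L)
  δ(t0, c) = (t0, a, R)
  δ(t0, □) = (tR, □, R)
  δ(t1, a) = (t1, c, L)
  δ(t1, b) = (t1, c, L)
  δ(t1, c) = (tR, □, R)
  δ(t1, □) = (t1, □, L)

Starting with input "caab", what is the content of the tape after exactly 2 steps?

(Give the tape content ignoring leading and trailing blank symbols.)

Execution trace:
Initial: [t0]caab
Step 1: δ(t0, c) = (t0, a, R) → a[t0]aab
Step 2: δ(t0, a) = (tR, □, R) → a□[tR]ab

The machine reaches the reject state tR and halts.

After 2 steps, the tape (ignoring leading/trailing blanks) is: a□ab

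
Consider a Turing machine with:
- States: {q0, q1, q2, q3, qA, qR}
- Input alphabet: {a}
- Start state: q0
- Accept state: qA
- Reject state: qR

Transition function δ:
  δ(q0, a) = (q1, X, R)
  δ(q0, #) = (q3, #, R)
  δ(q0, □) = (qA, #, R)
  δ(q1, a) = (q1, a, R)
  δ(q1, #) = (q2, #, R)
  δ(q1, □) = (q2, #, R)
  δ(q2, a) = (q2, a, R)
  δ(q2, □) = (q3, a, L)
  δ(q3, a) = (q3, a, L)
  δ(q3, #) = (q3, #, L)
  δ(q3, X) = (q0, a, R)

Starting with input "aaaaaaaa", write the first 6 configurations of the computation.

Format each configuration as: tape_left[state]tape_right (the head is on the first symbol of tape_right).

Transitions applied:
Step 1: δ(q0, a) = (q1, X, R)
Step 2: δ(q1, a) = (q1, a, R)
Step 3: δ(q1, a) = (q1, a, R)
Step 4: δ(q1, a) = (q1, a, R)
Step 5: δ(q1, a) = (q1, a, R)

The first 6 configurations are:
[q0]aaaaaaaa ⊢ X[q1]aaaaaaa ⊢ Xa[q1]aaaaaa ⊢ Xaa[q1]aaaaa ⊢ Xaaa[q1]aaaa ⊢ Xaaaa[q1]aaa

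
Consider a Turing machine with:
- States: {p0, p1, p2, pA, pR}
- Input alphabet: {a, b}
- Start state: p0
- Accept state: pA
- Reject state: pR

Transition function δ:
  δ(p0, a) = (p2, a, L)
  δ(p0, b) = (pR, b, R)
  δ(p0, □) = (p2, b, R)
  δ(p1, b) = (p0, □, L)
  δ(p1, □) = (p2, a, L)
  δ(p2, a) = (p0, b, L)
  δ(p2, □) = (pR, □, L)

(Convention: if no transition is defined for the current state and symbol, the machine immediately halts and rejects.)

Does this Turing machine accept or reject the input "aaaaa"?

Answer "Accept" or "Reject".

Execution trace:
Initial: [p0]aaaaa
Step 1: δ(p0, a) = (p2, a, L) → [p2]□aaaaa
Step 2: δ(p2, □) = (pR, □, L) → [pR]□□aaaaa

The machine reaches the reject state pR and halts.

Answer: Reject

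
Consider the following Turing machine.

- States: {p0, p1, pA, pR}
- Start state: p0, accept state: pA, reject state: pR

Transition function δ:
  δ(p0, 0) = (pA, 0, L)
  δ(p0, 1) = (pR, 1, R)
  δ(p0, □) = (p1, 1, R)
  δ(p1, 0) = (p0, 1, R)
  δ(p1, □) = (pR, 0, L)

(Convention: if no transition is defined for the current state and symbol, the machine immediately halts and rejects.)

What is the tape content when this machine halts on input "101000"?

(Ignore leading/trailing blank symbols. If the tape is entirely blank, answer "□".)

Execution trace:
Initial: [p0]101000
Step 1: δ(p0, 1) = (pR, 1, R) → 1[pR]01000

The machine reaches the reject state pR and halts.

Final tape (ignoring leading/trailing blanks): 101000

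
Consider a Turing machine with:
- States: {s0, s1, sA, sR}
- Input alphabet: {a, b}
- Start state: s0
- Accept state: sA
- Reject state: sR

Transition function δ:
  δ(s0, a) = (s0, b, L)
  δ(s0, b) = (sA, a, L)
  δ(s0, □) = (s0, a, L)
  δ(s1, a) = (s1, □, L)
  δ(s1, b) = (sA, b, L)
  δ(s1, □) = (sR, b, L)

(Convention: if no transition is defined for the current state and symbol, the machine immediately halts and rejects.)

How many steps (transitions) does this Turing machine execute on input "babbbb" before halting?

Execution trace:
Initial: [s0]babbbb
Step 1: δ(s0, b) = (sA, a, L) → [sA]□aabbbb

The machine reaches the accept state sA and halts.

The machine executed 1 step before halting.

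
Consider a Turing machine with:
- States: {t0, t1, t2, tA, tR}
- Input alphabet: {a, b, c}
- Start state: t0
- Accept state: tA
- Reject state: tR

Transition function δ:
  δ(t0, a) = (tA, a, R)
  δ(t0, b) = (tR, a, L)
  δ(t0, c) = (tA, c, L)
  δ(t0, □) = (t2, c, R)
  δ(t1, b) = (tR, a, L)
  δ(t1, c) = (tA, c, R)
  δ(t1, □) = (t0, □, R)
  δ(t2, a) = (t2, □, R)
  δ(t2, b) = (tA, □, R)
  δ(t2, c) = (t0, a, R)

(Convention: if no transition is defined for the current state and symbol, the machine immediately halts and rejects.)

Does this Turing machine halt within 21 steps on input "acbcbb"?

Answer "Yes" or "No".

Execution trace:
Initial: [t0]acbcbb
Step 1: δ(t0, a) = (tA, a, R) → a[tA]cbcbb

The machine reaches the accept state tA and halts.
The machine halted after 1 step (within the 21-step bound).

Answer: Yes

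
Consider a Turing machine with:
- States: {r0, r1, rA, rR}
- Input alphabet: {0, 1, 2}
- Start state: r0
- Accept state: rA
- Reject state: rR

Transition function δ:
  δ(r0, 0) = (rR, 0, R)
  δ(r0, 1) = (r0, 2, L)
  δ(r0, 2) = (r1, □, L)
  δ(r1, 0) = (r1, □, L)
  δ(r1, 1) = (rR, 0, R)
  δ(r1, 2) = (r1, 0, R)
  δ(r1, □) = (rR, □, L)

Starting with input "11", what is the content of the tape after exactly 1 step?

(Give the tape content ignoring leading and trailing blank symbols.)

Execution trace:
Initial: [r0]11
Step 1: δ(r0, 1) = (r0, 2, L) → [r0]□21

No transition is defined for δ(r0, □). By convention the machine halts and rejects.

After 1 step, the tape (ignoring leading/trailing blanks) is: 21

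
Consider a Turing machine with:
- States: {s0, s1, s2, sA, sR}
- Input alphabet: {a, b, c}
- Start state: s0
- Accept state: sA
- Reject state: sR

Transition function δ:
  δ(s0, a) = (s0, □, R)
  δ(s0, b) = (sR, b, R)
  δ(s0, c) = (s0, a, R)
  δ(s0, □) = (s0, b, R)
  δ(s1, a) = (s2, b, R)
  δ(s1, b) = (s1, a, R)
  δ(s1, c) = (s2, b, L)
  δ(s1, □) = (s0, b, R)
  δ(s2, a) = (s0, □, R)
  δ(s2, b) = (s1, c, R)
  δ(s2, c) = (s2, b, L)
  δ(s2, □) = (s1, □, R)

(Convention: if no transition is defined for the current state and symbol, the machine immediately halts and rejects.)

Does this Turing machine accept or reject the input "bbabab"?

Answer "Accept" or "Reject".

Execution trace:
Initial: [s0]bbabab
Step 1: δ(s0, b) = (sR, b, R) → b[sR]babab

The machine reaches the reject state sR and halts.

Answer: Reject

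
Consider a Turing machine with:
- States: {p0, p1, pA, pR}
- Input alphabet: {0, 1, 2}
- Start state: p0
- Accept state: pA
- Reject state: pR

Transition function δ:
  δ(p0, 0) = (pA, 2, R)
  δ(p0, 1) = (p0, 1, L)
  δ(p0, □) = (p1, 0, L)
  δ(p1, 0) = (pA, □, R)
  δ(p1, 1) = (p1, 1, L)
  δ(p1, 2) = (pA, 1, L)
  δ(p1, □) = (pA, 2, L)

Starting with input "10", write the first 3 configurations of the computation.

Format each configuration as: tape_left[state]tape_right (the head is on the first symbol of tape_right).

Transitions applied:
Step 1: δ(p0, 1) = (p0, 1, L)
Step 2: δ(p0, □) = (p1, 0, L)

The first 3 configurations are:
[p0]10 ⊢ [p0]□10 ⊢ [p1]□010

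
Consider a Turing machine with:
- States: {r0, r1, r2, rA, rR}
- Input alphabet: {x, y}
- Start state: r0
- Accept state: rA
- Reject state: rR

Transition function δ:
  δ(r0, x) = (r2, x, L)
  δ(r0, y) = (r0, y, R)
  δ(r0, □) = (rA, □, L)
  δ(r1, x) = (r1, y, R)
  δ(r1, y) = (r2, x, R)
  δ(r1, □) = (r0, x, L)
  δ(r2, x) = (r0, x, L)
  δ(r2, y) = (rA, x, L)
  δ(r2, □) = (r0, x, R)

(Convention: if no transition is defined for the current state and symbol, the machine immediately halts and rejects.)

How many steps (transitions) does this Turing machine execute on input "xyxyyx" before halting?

Execution trace:
Initial: [r0]xyxyyx
Step 1: δ(r0, x) = (r2, x, L) → [r2]□xyxyyx
Step 2: δ(r2, □) = (r0, x, R) → x[r0]xyxyyx
Step 3: δ(r0, x) = (r2, x, L) → [r2]xxyxyyx
Step 4: δ(r2, x) = (r0, x, L) → [r0]□xxyxyyx
Step 5: δ(r0, □) = (rA, □, L) → [rA]□□xxyxyyx

The machine reaches the accept state rA and halts.

The machine executed 5 steps before halting.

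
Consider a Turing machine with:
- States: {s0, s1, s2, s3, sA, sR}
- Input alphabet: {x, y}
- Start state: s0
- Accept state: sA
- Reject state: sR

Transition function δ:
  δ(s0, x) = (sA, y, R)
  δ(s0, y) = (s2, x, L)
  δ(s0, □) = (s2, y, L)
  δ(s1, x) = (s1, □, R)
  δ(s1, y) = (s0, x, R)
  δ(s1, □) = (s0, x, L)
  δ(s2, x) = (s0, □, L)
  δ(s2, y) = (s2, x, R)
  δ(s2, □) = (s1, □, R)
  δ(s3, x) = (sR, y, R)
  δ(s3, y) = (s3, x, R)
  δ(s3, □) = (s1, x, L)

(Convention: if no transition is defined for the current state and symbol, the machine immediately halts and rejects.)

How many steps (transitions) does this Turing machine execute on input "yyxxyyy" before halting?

Execution trace:
Initial: [s0]yyxxyyy
Step 1: δ(s0, y) = (s2, x, L) → [s2]□xyxxyyy
Step 2: δ(s2, □) = (s1, □, R) → □[s1]xyxxyyy
Step 3: δ(s1, x) = (s1, □, R) → □□[s1]yxxyyy
Step 4: δ(s1, y) = (s0, x, R) → □□x[s0]xxyyy
Step 5: δ(s0, x) = (sA, y, R) → □□xy[sA]xyyy

The machine reaches the accept state sA and halts.

The machine executed 5 steps before halting.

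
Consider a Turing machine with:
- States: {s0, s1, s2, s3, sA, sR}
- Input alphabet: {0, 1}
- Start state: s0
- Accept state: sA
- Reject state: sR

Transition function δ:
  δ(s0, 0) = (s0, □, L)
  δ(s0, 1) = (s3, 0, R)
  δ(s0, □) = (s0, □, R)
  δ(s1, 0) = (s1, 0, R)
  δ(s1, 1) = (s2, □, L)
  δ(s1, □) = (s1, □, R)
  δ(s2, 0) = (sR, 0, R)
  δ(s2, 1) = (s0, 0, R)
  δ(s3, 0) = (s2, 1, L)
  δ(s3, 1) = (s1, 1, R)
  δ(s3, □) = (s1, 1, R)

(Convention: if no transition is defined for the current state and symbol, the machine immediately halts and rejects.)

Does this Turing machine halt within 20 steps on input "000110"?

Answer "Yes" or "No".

Execution trace:
Initial: [s0]000110
Step 1: δ(s0, 0) = (s0, □, L) → [s0]□□00110
Step 2: δ(s0, □) = (s0, □, R) → □[s0]□00110
Step 3: δ(s0, □) = (s0, □, R) → □□[s0]00110
Step 4: δ(s0, 0) = (s0, □, L) → □[s0]□□0110
Step 5: δ(s0, □) = (s0, □, R) → □□[s0]□0110
Step 6: δ(s0, □) = (s0, □, R) → □□□[s0]0110
Step 7: δ(s0, 0) = (s0, □, L) → □□[s0]□□110
Step 8: δ(s0, □) = (s0, □, R) → □□□[s0]□110
Step 9: δ(s0, □) = (s0, □, R) → □□□□[s0]110
Step 10: δ(s0, 1) = (s3, 0, R) → □□□□0[s3]10
Step 11: δ(s3, 1) = (s1, 1, R) → □□□□01[s1]0
Step 12: δ(s1, 0) = (s1, 0, R) → □□□□010[s1]□
Step 13: δ(s1, □) = (s1, □, R) → □□□□010□[s1]□
Step 14: δ(s1, □) = (s1, □, R) → □□□□010□□[s1]□
Step 15: δ(s1, □) = (s1, □, R) → □□□□010□□□[s1]□
Step 16: δ(s1, □) = (s1, □, R) → □□□□010□□□□[s1]□
Step 17: δ(s1, □) = (s1, □, R) → □□□□010□□□□□[s1]□
Step 18: δ(s1, □) = (s1, □, R) → □□□□010□□□□□□[s1]□
Step 19: δ(s1, □) = (s1, □, R) → □□□□010□□□□□□□[s1]□
Step 20: δ(s1, □) = (s1, □, R) → □□□□010□□□□□□□□[s1]□

The machine has not reached a halting state after 20 steps.
The machine did not halt within the 20-step bound.

Answer: No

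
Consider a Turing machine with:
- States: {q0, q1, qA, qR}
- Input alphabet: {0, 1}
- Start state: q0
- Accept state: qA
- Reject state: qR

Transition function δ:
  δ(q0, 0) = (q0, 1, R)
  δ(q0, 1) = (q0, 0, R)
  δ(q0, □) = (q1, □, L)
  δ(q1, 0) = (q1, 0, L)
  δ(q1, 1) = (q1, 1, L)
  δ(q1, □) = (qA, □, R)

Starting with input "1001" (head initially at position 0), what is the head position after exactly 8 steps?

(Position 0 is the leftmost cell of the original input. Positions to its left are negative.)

Execution trace (head position shown):
Step 0: [q0]1001  (head at position 0)
Step 1: move right → 0[q0]001  (head at position 1)
Step 2: move right → 01[q0]01  (head at position 2)
Step 3: move right → 011[q0]1  (head at position 3)
Step 4: move right → 0110[q0]□  (head at position 4)
Step 5: move left → 011[q1]0□  (head at position 3)
Step 6: move left → 01[q1]10□  (head at position 2)
Step 7: move left → 0[q1]110□  (head at position 1)
Step 8: move left → [q1]0110□  (head at position 0)

After 8 steps, the head is at position 0.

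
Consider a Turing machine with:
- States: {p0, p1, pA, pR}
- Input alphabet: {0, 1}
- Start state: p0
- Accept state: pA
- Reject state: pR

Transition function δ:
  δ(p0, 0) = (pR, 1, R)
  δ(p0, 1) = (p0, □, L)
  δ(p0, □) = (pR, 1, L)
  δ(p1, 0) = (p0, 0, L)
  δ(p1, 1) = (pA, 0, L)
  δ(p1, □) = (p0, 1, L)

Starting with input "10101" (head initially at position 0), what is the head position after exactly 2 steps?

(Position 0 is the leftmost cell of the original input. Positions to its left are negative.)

Execution trace (head position shown):
Step 0: [p0]10101  (head at position 0)
Step 1: move left → [p0]□□0101  (head at position -1)
Step 2: move left → [pR]□1□0101  (head at position -2)

After 2 steps, the head is at position -2.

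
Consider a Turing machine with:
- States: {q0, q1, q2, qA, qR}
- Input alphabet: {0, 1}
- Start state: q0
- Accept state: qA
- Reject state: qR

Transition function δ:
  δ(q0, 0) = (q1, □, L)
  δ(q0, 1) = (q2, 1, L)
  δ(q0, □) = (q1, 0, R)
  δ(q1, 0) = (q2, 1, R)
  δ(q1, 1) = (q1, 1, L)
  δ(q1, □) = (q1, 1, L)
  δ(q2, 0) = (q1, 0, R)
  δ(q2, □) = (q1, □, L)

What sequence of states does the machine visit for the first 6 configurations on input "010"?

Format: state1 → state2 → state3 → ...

Execution trace:
Initial: [q0]010
Step 1: δ(q0, 0) = (q1, □, L) → [q1]□□10
Step 2: δ(q1, □) = (q1, 1, L) → [q1]□1□10
Step 3: δ(q1, □) = (q1, 1, L) → [q1]□11□10
Step 4: δ(q1, □) = (q1, 1, L) → [q1]□111□10
Step 5: δ(q1, □) = (q1, 1, L) → [q1]□1111□10

State sequence: q0 → q1 → q1 → q1 → q1 → q1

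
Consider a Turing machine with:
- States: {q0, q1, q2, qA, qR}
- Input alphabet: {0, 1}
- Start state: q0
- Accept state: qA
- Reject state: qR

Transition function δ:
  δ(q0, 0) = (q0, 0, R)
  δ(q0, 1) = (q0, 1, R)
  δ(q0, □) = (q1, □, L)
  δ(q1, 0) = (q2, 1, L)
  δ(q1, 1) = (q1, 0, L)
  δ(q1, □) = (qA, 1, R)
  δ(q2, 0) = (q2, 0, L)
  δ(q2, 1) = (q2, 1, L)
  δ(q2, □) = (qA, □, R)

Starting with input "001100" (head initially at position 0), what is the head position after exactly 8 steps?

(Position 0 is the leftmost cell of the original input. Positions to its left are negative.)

Execution trace (head position shown):
Step 0: [q0]001100  (head at position 0)
Step 1: move right → 0[q0]01100  (head at position 1)
Step 2: move right → 00[q0]1100  (head at position 2)
Step 3: move right → 001[q0]100  (head at position 3)
Step 4: move right → 0011[q0]00  (head at position 4)
Step 5: move right → 00110[q0]0  (head at position 5)
Step 6: move right → 001100[q0]□  (head at position 6)
Step 7: move left → 00110[q1]0□  (head at position 5)
Step 8: move left → 0011[q2]01□  (head at position 4)

After 8 steps, the head is at position 4.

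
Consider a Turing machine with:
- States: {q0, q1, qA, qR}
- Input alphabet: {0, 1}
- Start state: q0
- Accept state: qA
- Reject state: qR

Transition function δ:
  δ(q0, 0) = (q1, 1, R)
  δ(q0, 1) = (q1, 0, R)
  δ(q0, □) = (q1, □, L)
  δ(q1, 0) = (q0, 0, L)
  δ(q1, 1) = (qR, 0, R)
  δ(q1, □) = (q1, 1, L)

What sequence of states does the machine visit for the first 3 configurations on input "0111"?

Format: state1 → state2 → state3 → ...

Execution trace:
Initial: [q0]0111
Step 1: δ(q0, 0) = (q1, 1, R) → 1[q1]111
Step 2: δ(q1, 1) = (qR, 0, R) → 10[qR]11

The machine reaches the reject state qR and halts.

State sequence: q0 → q1 → qR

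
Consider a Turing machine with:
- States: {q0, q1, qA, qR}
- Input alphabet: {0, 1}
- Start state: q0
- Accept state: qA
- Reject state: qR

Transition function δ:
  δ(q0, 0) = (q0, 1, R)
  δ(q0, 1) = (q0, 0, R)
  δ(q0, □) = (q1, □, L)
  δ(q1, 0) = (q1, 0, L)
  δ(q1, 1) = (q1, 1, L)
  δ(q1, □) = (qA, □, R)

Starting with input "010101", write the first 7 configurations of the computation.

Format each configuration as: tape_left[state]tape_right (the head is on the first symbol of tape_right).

Transitions applied:
Step 1: δ(q0, 0) = (q0, 1, R)
Step 2: δ(q0, 1) = (q0, 0, R)
Step 3: δ(q0, 0) = (q0, 1, R)
Step 4: δ(q0, 1) = (q0, 0, R)
Step 5: δ(q0, 0) = (q0, 1, R)
Step 6: δ(q0, 1) = (q0, 0, R)

The first 7 configurations are:
[q0]010101 ⊢ 1[q0]10101 ⊢ 10[q0]0101 ⊢ 101[q0]101 ⊢ 1010[q0]01 ⊢ 10101[q0]1 ⊢ 101010[q0]□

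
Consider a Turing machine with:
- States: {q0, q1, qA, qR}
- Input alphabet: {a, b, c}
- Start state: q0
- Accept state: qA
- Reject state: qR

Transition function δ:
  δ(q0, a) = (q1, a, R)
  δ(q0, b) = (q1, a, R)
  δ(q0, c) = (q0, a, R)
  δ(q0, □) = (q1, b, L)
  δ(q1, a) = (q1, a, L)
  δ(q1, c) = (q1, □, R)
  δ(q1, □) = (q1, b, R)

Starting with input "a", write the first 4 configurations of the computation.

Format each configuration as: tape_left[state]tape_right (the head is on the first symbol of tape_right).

Transitions applied:
Step 1: δ(q0, a) = (q1, a, R)
Step 2: δ(q1, □) = (q1, b, R)
Step 3: δ(q1, □) = (q1, b, R)

The first 4 configurations are:
[q0]a ⊢ a[q1]□ ⊢ ab[q1]□ ⊢ abb[q1]□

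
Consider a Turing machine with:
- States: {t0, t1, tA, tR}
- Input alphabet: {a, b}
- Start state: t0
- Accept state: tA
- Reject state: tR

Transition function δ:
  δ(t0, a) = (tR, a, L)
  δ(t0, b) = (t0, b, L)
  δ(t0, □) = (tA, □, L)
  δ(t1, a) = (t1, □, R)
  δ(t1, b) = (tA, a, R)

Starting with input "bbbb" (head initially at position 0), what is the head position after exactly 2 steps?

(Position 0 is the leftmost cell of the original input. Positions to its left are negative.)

Execution trace (head position shown):
Step 0: [t0]bbbb  (head at position 0)
Step 1: move left → [t0]□bbbb  (head at position -1)
Step 2: move left → [tA]□□bbbb  (head at position -2)

After 2 steps, the head is at position -2.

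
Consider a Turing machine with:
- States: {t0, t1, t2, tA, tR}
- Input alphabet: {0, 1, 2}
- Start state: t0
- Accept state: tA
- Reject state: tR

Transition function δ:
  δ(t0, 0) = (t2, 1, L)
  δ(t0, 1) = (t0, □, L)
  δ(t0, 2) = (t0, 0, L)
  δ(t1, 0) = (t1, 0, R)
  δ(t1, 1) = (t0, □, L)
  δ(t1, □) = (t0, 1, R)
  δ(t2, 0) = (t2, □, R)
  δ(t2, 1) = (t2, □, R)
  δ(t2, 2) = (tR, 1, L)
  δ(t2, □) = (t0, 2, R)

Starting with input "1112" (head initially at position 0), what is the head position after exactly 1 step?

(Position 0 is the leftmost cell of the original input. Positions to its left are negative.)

Execution trace (head position shown):
Step 0: [t0]1112  (head at position 0)
Step 1: move left → [t0]□□112  (head at position -1)

After 1 step, the head is at position -1.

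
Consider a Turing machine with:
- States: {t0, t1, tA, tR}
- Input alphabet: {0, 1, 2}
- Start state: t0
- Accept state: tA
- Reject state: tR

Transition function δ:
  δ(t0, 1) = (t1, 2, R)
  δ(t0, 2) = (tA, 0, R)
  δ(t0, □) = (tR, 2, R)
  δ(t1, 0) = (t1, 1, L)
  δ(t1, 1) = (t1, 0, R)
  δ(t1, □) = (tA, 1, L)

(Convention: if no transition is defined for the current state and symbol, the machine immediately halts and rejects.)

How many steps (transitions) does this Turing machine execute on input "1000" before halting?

Execution trace:
Initial: [t0]1000
Step 1: δ(t0, 1) = (t1, 2, R) → 2[t1]000
Step 2: δ(t1, 0) = (t1, 1, L) → [t1]2100

No transition is defined for δ(t1, 2). By convention the machine halts and rejects.

The machine executed 2 steps before halting.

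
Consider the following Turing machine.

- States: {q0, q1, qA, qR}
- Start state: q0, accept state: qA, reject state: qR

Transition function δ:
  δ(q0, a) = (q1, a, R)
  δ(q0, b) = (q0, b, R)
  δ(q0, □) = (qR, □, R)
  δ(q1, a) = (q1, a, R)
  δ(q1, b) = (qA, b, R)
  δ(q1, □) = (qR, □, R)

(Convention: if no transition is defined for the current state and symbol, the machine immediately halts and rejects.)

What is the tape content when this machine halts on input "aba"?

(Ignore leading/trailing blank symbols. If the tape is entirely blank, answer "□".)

Execution trace:
Initial: [q0]aba
Step 1: δ(q0, a) = (q1, a, R) → a[q1]ba
Step 2: δ(q1, b) = (qA, b, R) → ab[qA]a

The machine reaches the accept state qA and halts.

Final tape (ignoring leading/trailing blanks): aba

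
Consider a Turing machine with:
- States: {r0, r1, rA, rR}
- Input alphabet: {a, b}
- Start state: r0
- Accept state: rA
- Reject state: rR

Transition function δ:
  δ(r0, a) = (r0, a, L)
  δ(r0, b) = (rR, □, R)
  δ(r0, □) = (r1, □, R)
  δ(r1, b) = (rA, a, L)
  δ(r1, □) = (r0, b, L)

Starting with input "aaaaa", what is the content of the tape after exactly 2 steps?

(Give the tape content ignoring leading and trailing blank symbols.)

Execution trace:
Initial: [r0]aaaaa
Step 1: δ(r0, a) = (r0, a, L) → [r0]□aaaaa
Step 2: δ(r0, □) = (r1, □, R) → □[r1]aaaaa

No transition is defined for δ(r1, a). By convention the machine halts and rejects.

After 2 steps, the tape (ignoring leading/trailing blanks) is: aaaaa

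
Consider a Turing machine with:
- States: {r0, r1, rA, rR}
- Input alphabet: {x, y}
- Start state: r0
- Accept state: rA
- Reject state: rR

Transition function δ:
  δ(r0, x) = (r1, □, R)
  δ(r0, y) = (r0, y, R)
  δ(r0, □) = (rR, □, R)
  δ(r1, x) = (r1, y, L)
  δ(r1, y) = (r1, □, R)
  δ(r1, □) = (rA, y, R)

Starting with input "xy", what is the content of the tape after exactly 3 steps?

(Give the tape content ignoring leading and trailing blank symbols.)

Execution trace:
Initial: [r0]xy
Step 1: δ(r0, x) = (r1, □, R) → □[r1]y
Step 2: δ(r1, y) = (r1, □, R) → □□[r1]□
Step 3: δ(r1, □) = (rA, y, R) → □□y[rA]□

The machine reaches the accept state rA and halts.

After 3 steps, the tape (ignoring leading/trailing blanks) is: y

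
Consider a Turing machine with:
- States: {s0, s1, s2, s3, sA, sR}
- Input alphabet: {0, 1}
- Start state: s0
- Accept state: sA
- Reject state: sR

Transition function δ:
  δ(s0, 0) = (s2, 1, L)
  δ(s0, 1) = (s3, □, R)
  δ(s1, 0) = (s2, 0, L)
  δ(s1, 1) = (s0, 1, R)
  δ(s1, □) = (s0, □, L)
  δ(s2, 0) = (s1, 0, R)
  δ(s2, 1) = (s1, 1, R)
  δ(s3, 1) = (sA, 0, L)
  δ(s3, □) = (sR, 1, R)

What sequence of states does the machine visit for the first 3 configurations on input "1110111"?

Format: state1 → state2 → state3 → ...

Execution trace:
Initial: [s0]1110111
Step 1: δ(s0, 1) = (s3, □, R) → □[s3]110111
Step 2: δ(s3, 1) = (sA, 0, L) → [sA]□010111

The machine reaches the accept state sA and halts.

State sequence: s0 → s3 → sA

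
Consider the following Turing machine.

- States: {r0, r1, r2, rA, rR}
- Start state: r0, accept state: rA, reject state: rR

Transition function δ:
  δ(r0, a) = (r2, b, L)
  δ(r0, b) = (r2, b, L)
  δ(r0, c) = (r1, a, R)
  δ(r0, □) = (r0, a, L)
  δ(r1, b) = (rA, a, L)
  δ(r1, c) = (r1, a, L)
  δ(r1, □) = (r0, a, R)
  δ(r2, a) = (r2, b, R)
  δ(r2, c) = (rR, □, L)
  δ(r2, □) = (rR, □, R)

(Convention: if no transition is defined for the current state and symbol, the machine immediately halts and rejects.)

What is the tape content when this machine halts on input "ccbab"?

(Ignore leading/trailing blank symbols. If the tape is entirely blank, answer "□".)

Execution trace:
Initial: [r0]ccbab
Step 1: δ(r0, c) = (r1, a, R) → a[r1]cbab
Step 2: δ(r1, c) = (r1, a, L) → [r1]aabab

No transition is defined for δ(r1, a). By convention the machine halts and rejects.

Final tape (ignoring leading/trailing blanks): aabab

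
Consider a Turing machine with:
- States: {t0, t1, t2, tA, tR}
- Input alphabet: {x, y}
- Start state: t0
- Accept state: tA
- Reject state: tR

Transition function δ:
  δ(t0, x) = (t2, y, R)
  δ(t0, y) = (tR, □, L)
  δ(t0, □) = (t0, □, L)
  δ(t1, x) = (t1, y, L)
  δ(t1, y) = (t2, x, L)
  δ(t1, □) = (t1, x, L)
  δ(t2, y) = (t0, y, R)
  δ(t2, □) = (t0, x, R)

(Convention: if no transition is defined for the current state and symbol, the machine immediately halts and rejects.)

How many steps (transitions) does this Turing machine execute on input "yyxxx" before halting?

Execution trace:
Initial: [t0]yyxxx
Step 1: δ(t0, y) = (tR, □, L) → [tR]□□yxxx

The machine reaches the reject state tR and halts.

The machine executed 1 step before halting.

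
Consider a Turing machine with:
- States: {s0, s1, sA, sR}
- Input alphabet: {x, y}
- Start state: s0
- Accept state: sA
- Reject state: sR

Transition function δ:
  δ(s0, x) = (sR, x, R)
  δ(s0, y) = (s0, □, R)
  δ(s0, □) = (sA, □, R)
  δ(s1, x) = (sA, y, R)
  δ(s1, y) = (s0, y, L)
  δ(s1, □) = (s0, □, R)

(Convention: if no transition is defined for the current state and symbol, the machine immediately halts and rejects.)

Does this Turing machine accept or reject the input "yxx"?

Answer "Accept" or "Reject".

Execution trace:
Initial: [s0]yxx
Step 1: δ(s0, y) = (s0, □, R) → □[s0]xx
Step 2: δ(s0, x) = (sR, x, R) → □x[sR]x

The machine reaches the reject state sR and halts.

Answer: Reject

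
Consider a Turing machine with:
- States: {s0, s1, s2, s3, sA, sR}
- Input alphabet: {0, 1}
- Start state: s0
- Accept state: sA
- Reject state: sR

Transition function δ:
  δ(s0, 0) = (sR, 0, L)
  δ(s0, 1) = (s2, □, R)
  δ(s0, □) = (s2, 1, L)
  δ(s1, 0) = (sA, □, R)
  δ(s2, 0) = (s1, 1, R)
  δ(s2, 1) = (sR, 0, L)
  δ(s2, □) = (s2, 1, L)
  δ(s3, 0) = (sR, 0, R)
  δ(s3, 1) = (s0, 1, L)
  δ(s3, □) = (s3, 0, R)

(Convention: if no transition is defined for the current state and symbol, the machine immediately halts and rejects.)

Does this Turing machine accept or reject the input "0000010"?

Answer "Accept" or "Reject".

Execution trace:
Initial: [s0]0000010
Step 1: δ(s0, 0) = (sR, 0, L) → [sR]□0000010

The machine reaches the reject state sR and halts.

Answer: Reject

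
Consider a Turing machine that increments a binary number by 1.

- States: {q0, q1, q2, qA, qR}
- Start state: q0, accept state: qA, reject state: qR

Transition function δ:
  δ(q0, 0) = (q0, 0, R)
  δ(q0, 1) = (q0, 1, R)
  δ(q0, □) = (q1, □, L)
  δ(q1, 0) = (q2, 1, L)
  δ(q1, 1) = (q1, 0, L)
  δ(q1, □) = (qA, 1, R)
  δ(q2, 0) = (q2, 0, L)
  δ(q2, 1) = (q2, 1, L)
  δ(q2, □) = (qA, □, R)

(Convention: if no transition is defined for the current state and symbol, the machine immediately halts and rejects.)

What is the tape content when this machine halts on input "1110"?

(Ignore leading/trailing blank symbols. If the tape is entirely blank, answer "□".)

Execution trace:
Initial: [q0]1110
Step 1: δ(q0, 1) = (q0, 1, R) → 1[q0]110
Step 2: δ(q0, 1) = (q0, 1, R) → 11[q0]10
Step 3: δ(q0, 1) = (q0, 1, R) → 111[q0]0
Step 4: δ(q0, 0) = (q0, 0, R) → 1110[q0]□
Step 5: δ(q0, □) = (q1, □, L) → 111[q1]0□
Step 6: δ(q1, 0) = (q2, 1, L) → 11[q2]11□
Step 7: δ(q2, 1) = (q2, 1, L) → 1[q2]111□
Step 8: δ(q2, 1) = (q2, 1, L) → [q2]1111□
Step 9: δ(q2, 1) = (q2, 1, L) → [q2]□1111□
Step 10: δ(q2, □) = (qA, □, R) → □[qA]1111□

The machine reaches the accept state qA and halts.

Final tape (ignoring leading/trailing blanks): 1111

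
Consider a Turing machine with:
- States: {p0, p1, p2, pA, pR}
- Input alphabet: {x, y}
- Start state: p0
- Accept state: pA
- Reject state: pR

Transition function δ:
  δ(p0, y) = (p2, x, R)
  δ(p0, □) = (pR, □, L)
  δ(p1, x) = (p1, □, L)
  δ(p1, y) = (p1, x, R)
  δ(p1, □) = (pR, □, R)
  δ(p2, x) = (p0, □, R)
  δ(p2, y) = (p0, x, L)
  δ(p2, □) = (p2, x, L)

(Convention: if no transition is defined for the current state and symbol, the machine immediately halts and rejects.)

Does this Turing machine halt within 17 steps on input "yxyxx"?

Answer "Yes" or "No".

Execution trace:
Initial: [p0]yxyxx
Step 1: δ(p0, y) = (p2, x, R) → x[p2]xyxx
Step 2: δ(p2, x) = (p0, □, R) → x□[p0]yxx
Step 3: δ(p0, y) = (p2, x, R) → x□x[p2]xx
Step 4: δ(p2, x) = (p0, □, R) → x□x□[p0]x

No transition is defined for δ(p0, x). By convention the machine halts and rejects.
The machine halted after 4 steps (within the 17-step bound).

Answer: Yes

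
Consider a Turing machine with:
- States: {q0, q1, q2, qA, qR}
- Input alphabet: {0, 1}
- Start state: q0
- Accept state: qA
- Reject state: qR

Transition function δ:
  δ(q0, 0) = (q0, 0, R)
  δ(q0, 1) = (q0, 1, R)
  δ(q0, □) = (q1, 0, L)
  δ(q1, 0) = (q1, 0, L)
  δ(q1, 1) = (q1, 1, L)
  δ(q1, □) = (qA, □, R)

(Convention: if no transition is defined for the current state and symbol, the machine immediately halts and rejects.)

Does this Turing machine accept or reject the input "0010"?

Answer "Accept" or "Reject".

Execution trace:
Initial: [q0]0010
Step 1: δ(q0, 0) = (q0, 0, R) → 0[q0]010
Step 2: δ(q0, 0) = (q0, 0, R) → 00[q0]10
Step 3: δ(q0, 1) = (q0, 1, R) → 001[q0]0
Step 4: δ(q0, 0) = (q0, 0, R) → 0010[q0]□
Step 5: δ(q0, □) = (q1, 0, L) → 001[q1]00
Step 6: δ(q1, 0) = (q1, 0, L) → 00[q1]100
Step 7: δ(q1, 1) = (q1, 1, L) → 0[q1]0100
Step 8: δ(q1, 0) = (q1, 0, L) → [q1]00100
Step 9: δ(q1, 0) = (q1, 0, L) → [q1]□00100
Step 10: δ(q1, □) = (qA, □, R) → □[qA]00100

The machine reaches the accept state qA and halts.

Answer: Accept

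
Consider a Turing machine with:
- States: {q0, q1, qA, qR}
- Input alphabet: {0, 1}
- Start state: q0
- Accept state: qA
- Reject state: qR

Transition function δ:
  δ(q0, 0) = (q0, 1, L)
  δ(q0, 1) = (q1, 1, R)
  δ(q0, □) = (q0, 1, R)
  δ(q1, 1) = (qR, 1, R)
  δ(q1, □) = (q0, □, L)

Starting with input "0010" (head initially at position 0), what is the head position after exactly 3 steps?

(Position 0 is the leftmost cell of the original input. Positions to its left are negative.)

Execution trace (head position shown):
Step 0: [q0]0010  (head at position 0)
Step 1: move left → [q0]□1010  (head at position -1)
Step 2: move right → 1[q0]1010  (head at position 0)
Step 3: move right → 11[q1]010  (head at position 1)

After 3 steps, the head is at position 1.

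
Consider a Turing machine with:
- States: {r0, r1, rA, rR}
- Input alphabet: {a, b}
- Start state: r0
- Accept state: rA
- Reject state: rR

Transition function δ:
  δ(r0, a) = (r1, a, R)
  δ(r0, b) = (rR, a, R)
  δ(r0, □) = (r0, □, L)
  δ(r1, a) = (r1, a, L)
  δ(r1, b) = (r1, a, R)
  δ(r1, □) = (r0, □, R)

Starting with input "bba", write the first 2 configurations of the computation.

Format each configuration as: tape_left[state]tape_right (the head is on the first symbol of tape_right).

Transitions applied:
Step 1: δ(r0, b) = (rR, a, R)

The first 2 configurations are:
[r0]bba ⊢ a[rR]ba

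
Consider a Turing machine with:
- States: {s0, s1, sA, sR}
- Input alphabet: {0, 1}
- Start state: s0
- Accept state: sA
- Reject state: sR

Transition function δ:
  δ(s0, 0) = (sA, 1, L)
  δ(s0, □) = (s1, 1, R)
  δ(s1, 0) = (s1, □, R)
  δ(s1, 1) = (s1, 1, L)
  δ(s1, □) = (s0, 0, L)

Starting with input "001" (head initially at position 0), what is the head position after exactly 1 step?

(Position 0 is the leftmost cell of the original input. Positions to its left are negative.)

Execution trace (head position shown):
Step 0: [s0]001  (head at position 0)
Step 1: move left → [sA]□101  (head at position -1)

After 1 step, the head is at position -1.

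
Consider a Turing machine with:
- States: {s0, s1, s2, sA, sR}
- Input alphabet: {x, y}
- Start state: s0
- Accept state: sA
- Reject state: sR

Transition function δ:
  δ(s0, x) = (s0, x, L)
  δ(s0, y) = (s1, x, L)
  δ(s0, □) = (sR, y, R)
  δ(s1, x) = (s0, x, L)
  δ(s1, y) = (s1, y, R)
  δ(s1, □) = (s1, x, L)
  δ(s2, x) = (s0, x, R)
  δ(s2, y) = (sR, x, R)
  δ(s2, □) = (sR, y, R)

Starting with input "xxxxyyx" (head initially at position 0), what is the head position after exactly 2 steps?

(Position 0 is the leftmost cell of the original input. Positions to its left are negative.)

Execution trace (head position shown):
Step 0: [s0]xxxxyyx  (head at position 0)
Step 1: move left → [s0]□xxxxyyx  (head at position -1)
Step 2: move right → y[sR]xxxxyyx  (head at position 0)

After 2 steps, the head is at position 0.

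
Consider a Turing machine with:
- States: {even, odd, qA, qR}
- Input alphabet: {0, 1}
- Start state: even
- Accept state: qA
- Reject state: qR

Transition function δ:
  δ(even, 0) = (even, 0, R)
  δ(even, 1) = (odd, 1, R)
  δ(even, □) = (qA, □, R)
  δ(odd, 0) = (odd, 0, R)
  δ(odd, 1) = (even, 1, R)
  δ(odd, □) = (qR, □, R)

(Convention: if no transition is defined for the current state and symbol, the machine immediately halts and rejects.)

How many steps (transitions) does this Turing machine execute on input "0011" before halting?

Execution trace:
Initial: [even]0011
Step 1: δ(even, 0) = (even, 0, R) → 0[even]011
Step 2: δ(even, 0) = (even, 0, R) → 00[even]11
Step 3: δ(even, 1) = (odd, 1, R) → 001[odd]1
Step 4: δ(odd, 1) = (even, 1, R) → 0011[even]□
Step 5: δ(even, □) = (qA, □, R) → 0011□[qA]□

The machine reaches the accept state qA and halts.

The machine executed 5 steps before halting.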